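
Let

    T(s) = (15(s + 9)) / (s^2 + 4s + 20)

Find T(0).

Set s = 0: T(0) = (135) / (20) = 27/4.

T(0) = 27/4 ≈ 6.750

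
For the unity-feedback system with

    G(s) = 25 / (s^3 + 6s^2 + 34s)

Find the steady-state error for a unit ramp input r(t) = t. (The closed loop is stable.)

G(s) has one pole at the origin.
This is a Type 1 system. Kv = lim_{s→0} s·G(s) = 25/34.
e_ss = 1/Kv = 1/(25/34) = 34/25 ≈ 1.360.

e_ss = 1.360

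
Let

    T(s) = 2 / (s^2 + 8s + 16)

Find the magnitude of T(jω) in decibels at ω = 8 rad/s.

Substitute s = j8: numerator = 2, denominator = -48 + j64.
|T(j8)| = |2| / |-48 + j64| = 2 / 80 = 0.02500.
In decibels: 20·log₁₀(0.02500) ≈ -32.0 dB.

|T(j8)|_dB ≈ -32.0 dB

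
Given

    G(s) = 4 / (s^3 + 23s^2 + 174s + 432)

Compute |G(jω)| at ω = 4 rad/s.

|G(j4)| ≈ 0.006297

Substitute s = j4: numerator = 4, denominator = 64 + j632.
|G(j4)| = |4| / |64 + j632| = 4 / 635.23 ≈ 0.006297.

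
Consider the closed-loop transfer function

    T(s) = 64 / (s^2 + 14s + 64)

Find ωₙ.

Compare the denominator to the standard form s^2 + 2ζωₙs + ωₙ².
ωₙ² = 64, so ωₙ = 8 rad/s.

ωₙ = 8 rad/s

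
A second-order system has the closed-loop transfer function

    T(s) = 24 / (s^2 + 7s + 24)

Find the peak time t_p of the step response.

Comparing s^2 + 7s + 24 to s^2 + 2ζωₙs + ωₙ²: ωₙ = √24 ≈ 4.899 rad/s and ζ = 7/(2·√24) ≈ 0.7144.
ζωₙ = 7/2 = 3.5, so ω_d = ωₙ√(1−ζ²) = √(ωₙ² − (ζωₙ)²) = √(24 − 3.5²) = √11.75 ≈ 3.428 rad/s.
t_p = π/ω_d = π/3.428 ≈ 0.9165 s.

t_p ≈ 0.9165 s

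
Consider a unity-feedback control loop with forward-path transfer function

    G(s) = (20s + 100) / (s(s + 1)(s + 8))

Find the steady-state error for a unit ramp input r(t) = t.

e_ss = 0.08000

G(s) has one pole at the origin.
This is a Type 1 system. Kv = lim_{s→0} s·G(s) = 100/8 = 25/2.
e_ss = 1/Kv = 1/(25/2) = 2/25 ≈ 0.08000.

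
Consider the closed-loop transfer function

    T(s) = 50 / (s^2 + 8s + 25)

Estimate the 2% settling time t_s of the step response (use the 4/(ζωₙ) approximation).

Comparing s^2 + 8s + 25 to s^2 + 2ζωₙs + ωₙ²: ωₙ = 5 rad/s and ζ = 8/(2·5) = 0.8.
ζωₙ = 8/2 = 4, so t_s ≈ 4/(ζωₙ) = 4/4 = 1 s.

t_s ≈ 1 s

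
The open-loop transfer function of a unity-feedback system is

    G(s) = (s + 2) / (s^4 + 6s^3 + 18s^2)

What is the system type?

Type 2

Factor s from the denominator: s^4 + 6s^3 + 18s^2 = s^2·(s^2 + 6s + 18).
There are 2 poles at the origin, so the system is Type 2.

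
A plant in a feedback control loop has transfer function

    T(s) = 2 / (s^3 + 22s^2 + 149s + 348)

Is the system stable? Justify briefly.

The denominator s^3 + 22s^2 + 149s + 348 factors as (s + 12)(s^2 + 10s + 29), giving poles at s = -12, -5 + 2j, -5 - 2j.
Since all poles lie strictly in the left half-plane, the system is stable.

stable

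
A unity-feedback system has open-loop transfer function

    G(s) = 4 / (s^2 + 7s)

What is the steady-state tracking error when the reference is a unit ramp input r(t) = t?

G(s) has one pole at the origin.
This is a Type 1 system. Kv = lim_{s→0} s·G(s) = 4/7.
e_ss = 1/Kv = 1/(4/7) = 7/4 ≈ 1.750.

e_ss = 1.750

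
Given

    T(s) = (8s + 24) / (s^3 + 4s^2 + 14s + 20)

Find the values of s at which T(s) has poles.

The poles are the roots of the denominator s^3 + 4s^2 + 14s + 20 = 0.
Trying s = -2: the polynomial evaluates to 0, so (s + 2) is a factor.
Dividing out leaves s^2 + 2s + 10 = 0.
The quadratic formula then gives s = -1 ± 3j.

s = -1 ± 3j, -2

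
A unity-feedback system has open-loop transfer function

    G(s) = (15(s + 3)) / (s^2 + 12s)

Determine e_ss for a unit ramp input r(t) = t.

e_ss = 0.2667

G(s) has one pole at the origin.
This is a Type 1 system. Kv = lim_{s→0} s·G(s) = 45/12 = 15/4.
e_ss = 1/Kv = 1/(15/4) = 4/15 ≈ 0.2667.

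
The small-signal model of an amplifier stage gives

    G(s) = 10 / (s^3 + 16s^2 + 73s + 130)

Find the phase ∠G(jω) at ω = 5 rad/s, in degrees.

∠G(j5) ≈ -138.4°

At s = j5: numerator = 10, denominator = -270 + j240.
∠G = ∠num − ∠den = 0° − (138.37°) = -138.4°.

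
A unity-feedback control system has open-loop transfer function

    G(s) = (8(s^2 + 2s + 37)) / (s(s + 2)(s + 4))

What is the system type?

The denominator has 1 factor of s at the origin (free integrator), so this is a Type 1 system.

Type 1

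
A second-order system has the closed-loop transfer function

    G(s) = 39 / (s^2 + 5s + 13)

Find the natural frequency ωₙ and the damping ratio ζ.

ωₙ ≈ 3.606 rad/s, ζ ≈ 0.6934

Compare the denominator to the standard form s^2 + 2ζωₙs + ωₙ².
ωₙ² = 13, so ωₙ = √13 ≈ 3.606 rad/s.
2ζωₙ = 5, so ζ = 5/(2·√13) ≈ 0.6934.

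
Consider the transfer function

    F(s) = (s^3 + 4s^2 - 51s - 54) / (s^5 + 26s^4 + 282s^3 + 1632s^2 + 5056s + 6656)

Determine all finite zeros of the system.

s = -1, 6, -9

Set the numerator to zero: s^3 + 4s^2 - 51s - 54 = 0.
Factoring: (s + 1)(s - 6)(s + 9) = 0.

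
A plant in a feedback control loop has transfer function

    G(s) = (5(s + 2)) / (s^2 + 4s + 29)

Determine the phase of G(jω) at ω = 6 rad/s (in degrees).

∠G(j6) ≈ -34.70°

At s = j6: numerator = 10 + j30, denominator = -7 + j24.
∠G = ∠num − ∠den = 71.565° − (106.26°) = -34.70°.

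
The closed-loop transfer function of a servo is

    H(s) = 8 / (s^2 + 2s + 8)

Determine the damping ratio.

ζ ≈ 0.3536

Compare the denominator to the standard form s^2 + 2ζωₙs + ωₙ².
ωₙ² = 8, so ωₙ = √8 ≈ 2.828 rad/s.
2ζωₙ = 2, so ζ = 2/(2·√8) ≈ 0.3536.
With ζ = 0.3536 the response is underdamped.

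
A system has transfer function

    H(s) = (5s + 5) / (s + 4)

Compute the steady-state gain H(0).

Set s = 0: H(0) = (5) / (4) = 5/4.

H(0) = 5/4 ≈ 1.250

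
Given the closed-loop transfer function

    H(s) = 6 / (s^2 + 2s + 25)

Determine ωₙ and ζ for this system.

ωₙ = 5 rad/s, ζ = 0.2

Compare the denominator to the standard form s^2 + 2ζωₙs + ωₙ².
ωₙ² = 25, so ωₙ = 5 rad/s.
2ζωₙ = 2, so ζ = 2/(2·5) = 0.2.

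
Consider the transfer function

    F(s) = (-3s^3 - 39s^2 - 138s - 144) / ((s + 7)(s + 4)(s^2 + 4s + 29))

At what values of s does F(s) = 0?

Set the numerator to zero: -3s^3 - 39s^2 - 138s - 144 = 0, i.e. -3·(s^3 + 13s^2 + 46s + 48) = 0.
Factoring: (s + 8)(s + 2)(s + 3) = 0.

s = -8, -2, -3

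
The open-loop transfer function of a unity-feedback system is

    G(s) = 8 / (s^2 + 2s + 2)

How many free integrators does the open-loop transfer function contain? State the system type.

Type 0

The denominator has no factor of s at the origin — no free integrator — so this is a Type 0 system.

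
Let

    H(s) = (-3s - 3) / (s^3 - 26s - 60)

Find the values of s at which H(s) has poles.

The poles are the roots of the denominator s^3 - 26s - 60 = 0.
Trying s = 6: the polynomial evaluates to 0, so (s - 6) is a factor.
Dividing out leaves s^2 + 6s + 10 = 0.
The quadratic formula then gives s = -3 ± 1j.

s = -3 + j, -3 - j, 6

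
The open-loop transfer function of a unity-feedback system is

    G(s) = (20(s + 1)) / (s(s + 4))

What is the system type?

Type 1

The denominator has 1 factor of s at the origin (free integrator), so this is a Type 1 system.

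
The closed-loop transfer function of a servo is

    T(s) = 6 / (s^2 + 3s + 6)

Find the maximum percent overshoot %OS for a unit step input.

Comparing s^2 + 3s + 6 to s^2 + 2ζωₙs + ωₙ²: ωₙ = √6 ≈ 2.449 rad/s and ζ = 3/(2·√6) ≈ 0.6124.
%OS = 100·exp(−πζ/√(1−ζ²)) = 100·exp(−π·0.6124/√(1−0.6124²)) ≈ 8.77%.

%OS ≈ 8.77%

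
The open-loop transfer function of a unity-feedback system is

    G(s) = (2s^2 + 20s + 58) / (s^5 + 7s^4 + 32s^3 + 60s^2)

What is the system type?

Factor s from the denominator: s^5 + 7s^4 + 32s^3 + 60s^2 = s^2·(s^3 + 7s^2 + 32s + 60).
There are 2 poles at the origin, so the system is Type 2.

Type 2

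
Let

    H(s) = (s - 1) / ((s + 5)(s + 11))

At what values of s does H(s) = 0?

s = 1

Set the numerator to zero: s - 1 = 0.
So s = 1.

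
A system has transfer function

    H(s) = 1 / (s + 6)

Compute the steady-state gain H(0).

Set s = 0: H(0) = (1) / (6) = 1/6.

H(0) = 1/6 ≈ 0.1667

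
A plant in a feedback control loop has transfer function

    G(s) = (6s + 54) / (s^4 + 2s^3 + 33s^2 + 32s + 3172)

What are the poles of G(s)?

The poles are the roots of the denominator s^4 + 2s^3 + 33s^2 + 32s + 3172 = 0.
No real roots exist; factor into two real quadratics: (s^2 - 8s + 52)(s^2 + 10s + 61) = 0.
Each quadratic gives a conjugate pair via the quadratic formula.

s = 4 ± 6j, -5 ± 6j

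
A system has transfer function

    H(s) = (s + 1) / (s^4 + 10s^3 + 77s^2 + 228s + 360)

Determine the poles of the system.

The poles are the roots of the denominator s^4 + 10s^3 + 77s^2 + 228s + 360 = 0.
No real roots exist; factor into two real quadratics: (s^2 + 6s + 45)(s^2 + 4s + 8) = 0.
Each quadratic gives a conjugate pair via the quadratic formula.

s = -3 ± 6j, -2 ± 2j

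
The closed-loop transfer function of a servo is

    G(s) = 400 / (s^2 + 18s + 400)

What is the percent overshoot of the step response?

%OS ≈ 20.5%

Comparing s^2 + 18s + 400 to s^2 + 2ζωₙs + ωₙ²: ωₙ = 20 rad/s and ζ = 18/(2·20) = 0.45.
%OS = 100·exp(−πζ/√(1−ζ²)) = 100·exp(−π·0.45/√(1−0.45²)) ≈ 20.5%.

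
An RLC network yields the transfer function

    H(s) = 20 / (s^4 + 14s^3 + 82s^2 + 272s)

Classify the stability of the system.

The denominator s^4 + 14s^3 + 82s^2 + 272s factors as s(s^2 + 6s + 34)(s + 8), giving poles at s = 0, -3 ± 5j, -8.
Since the simple pole(s) at s = 0 lie on the jω-axis with none in the right half-plane, the system is marginally stable.

marginally stable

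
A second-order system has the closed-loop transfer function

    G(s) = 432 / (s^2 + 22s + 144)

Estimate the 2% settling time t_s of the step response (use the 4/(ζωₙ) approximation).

Comparing s^2 + 22s + 144 to s^2 + 2ζωₙs + ωₙ²: ωₙ = 12 rad/s and ζ = 22/(2·12) ≈ 0.9167.
ζωₙ = 22/2 = 11, so t_s ≈ 4/(ζωₙ) = 4/11 ≈ 0.3636 s.

t_s ≈ 0.3636 s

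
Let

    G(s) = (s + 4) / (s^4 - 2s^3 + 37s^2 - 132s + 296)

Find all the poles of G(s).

s = 2 ± 2j, -1 ± 6j

The poles are the roots of the denominator s^4 - 2s^3 + 37s^2 - 132s + 296 = 0.
No real roots exist; factor into two real quadratics: (s^2 - 4s + 8)(s^2 + 2s + 37) = 0.
Each quadratic gives a conjugate pair via the quadratic formula.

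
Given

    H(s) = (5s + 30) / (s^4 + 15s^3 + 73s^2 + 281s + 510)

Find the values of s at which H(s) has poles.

s = -3, -10, -1 ± 4j

The poles are the roots of the denominator s^4 + 15s^3 + 73s^2 + 281s + 510 = 0.
Trying s = -3: the polynomial evaluates to 0, so (s + 3) is a factor.
Dividing out leaves s^3 + 12s^2 + 37s + 170 = 0.
This factors further as (s + 10)(s^2 + 2s + 17) = 0.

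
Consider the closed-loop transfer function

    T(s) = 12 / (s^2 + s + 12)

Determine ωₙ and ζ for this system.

Compare the denominator to the standard form s^2 + 2ζωₙs + ωₙ².
ωₙ² = 12, so ωₙ = √12 ≈ 3.464 rad/s.
2ζωₙ = 1, so ζ = 1/(2·√12) ≈ 0.1443.

ωₙ ≈ 3.464 rad/s, ζ ≈ 0.1443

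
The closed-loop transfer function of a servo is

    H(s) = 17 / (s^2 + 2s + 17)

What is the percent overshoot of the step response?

%OS ≈ 45.6%

Comparing s^2 + 2s + 17 to s^2 + 2ζωₙs + ωₙ²: ωₙ = √17 ≈ 4.123 rad/s and ζ = 2/(2·√17) ≈ 0.2425.
%OS = 100·exp(−πζ/√(1−ζ²)) = 100·exp(−π·0.2425/√(1−0.2425²)) ≈ 45.6%.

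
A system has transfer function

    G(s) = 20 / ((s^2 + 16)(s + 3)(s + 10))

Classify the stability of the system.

The poles can be read from the denominator factors: s = 4j, -4j, -3, -10.
Since the simple pole(s) at s = ±4j lie on the jω-axis with none in the right half-plane, the system is marginally stable.

marginally stable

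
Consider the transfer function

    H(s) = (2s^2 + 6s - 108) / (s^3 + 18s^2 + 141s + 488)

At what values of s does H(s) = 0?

s = -9, 6

Set the numerator to zero: 2s^2 + 6s - 108 = 0, i.e. 2·(s^2 + 3s - 54) = 0.
Factoring: (s + 9)(s - 6) = 0.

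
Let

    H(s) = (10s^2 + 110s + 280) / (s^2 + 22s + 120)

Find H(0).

Set s = 0: H(0) = (280) / (120) = 7/3.

H(0) = 7/3 ≈ 2.333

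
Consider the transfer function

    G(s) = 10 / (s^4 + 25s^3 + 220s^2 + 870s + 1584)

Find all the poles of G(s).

The poles are the roots of the denominator s^4 + 25s^3 + 220s^2 + 870s + 1584 = 0.
Trying s = -11: the polynomial evaluates to 0, so (s + 11) is a factor.
Dividing out leaves s^3 + 14s^2 + 66s + 144 = 0.
This factors further as (s^2 + 6s + 18)(s + 8) = 0.

s = -3 ± 3j, -11, -8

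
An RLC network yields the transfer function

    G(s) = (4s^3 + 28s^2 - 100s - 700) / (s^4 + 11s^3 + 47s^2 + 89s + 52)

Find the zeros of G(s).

s = 5, -5, -7

Set the numerator to zero: 4s^3 + 28s^2 - 100s - 700 = 0, i.e. 4·(s^3 + 7s^2 - 25s - 175) = 0.
Factoring: (s - 5)(s + 5)(s + 7) = 0.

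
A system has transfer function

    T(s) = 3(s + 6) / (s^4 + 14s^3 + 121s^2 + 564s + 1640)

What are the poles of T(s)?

s = -5 ± 4j, -2 ± 6j

The poles are the roots of the denominator s^4 + 14s^3 + 121s^2 + 564s + 1640 = 0.
No real roots exist; factor into two real quadratics: (s^2 + 10s + 41)(s^2 + 4s + 40) = 0.
Each quadratic gives a conjugate pair via the quadratic formula.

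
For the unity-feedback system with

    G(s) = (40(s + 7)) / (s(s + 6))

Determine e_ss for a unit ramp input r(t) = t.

G(s) has one pole at the origin.
This is a Type 1 system. Kv = lim_{s→0} s·G(s) = 280/6 = 140/3.
e_ss = 1/Kv = 1/(140/3) = 3/140 ≈ 0.02143.

e_ss = 0.02143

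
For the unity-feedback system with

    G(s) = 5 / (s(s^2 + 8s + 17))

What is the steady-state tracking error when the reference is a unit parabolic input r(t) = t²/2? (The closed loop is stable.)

e_ss = ∞

G(s) has one pole at the origin.
This is a Type 1 system; Ka = lim_{s→0} s^2·G(s) = 0, so the steady-state error for a parabola input is infinite.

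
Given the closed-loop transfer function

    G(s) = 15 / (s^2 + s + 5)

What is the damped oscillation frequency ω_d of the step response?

ω_d ≈ 2.179 rad/s

Comparing s^2 + s + 5 to s^2 + 2ζωₙs + ωₙ²: ωₙ = √5 ≈ 2.236 rad/s and ζ = 1/(2·√5) ≈ 0.2236.
ζωₙ = 1/2 = 0.5, so ω_d = ωₙ√(1−ζ²) = √(ωₙ² − (ζωₙ)²) = √(5 − 0.5²) = √4.75 ≈ 2.179 rad/s.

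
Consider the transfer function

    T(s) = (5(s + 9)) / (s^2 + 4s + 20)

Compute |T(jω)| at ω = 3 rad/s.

|T(j3)| ≈ 2.914

Substitute s = j3: numerator = 45 + j15, denominator = 11 + j12.
|T(j3)| = |45 + j15| / |11 + j12| = 47.434 / 16.279 ≈ 2.914.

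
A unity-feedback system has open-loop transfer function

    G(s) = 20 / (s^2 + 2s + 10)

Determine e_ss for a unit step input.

e_ss = 0.3333

G(s) has no poles at the origin.
This is a Type 0 system. Kp = lim_{s→0} G(s) = 20/10 = 2.
e_ss = 1/(1 + Kp) = 1/(1 + 2) = 1/3 ≈ 0.3333.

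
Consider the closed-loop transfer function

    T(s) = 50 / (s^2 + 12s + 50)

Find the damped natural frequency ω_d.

ω_d ≈ 3.742 rad/s

Comparing s^2 + 12s + 50 to s^2 + 2ζωₙs + ωₙ²: ωₙ = √50 ≈ 7.071 rad/s and ζ = 12/(2·√50) ≈ 0.8485.
ζωₙ = 12/2 = 6, so ω_d = ωₙ√(1−ζ²) = √(ωₙ² − (ζωₙ)²) = √(50 − 6²) = √14 ≈ 3.742 rad/s.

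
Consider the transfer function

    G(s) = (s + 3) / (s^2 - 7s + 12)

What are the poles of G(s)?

The poles are the roots of the denominator s^2 - 7s + 12 = 0.
Factoring: (s - 4)(s - 3) = 0, so s = 4 and s = 3.

s = 4, 3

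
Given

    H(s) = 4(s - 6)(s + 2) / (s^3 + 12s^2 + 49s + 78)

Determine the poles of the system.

The poles are the roots of the denominator s^3 + 12s^2 + 49s + 78 = 0.
Trying s = -6: the polynomial evaluates to 0, so (s + 6) is a factor.
Dividing out leaves s^2 + 6s + 13 = 0.
The quadratic formula then gives s = -3 ± 2j.

s = -3 + 2j, -3 - 2j, -6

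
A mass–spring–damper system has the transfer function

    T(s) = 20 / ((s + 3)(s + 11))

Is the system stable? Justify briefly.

The poles can be read from the denominator factors: s = -3, -11.
Since all poles lie strictly in the left half-plane, the system is stable.

stable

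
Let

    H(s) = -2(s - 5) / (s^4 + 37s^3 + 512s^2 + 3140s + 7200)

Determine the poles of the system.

s = -10, -8, -10, -9

The poles are the roots of the denominator s^4 + 37s^3 + 512s^2 + 3140s + 7200 = 0.
Trying s = -10: the polynomial evaluates to 0, so (s + 10) is a factor.
Dividing out leaves s^3 + 27s^2 + 242s + 720 = 0.
This factors further as (s + 8)(s + 10)(s + 9) = 0.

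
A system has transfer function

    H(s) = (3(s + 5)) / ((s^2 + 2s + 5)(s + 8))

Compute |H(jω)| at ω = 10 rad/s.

Substitute s = j10: numerator = 15 + j30, denominator = -960 - j790.
|H(j10)| = |15 + j30| / |-960 - j790| = 33.541 / 1243.3 ≈ 0.02698.

|H(j10)| ≈ 0.02698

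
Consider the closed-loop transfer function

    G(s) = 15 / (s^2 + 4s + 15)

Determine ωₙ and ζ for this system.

ωₙ ≈ 3.873 rad/s, ζ ≈ 0.5164

Compare the denominator to the standard form s^2 + 2ζωₙs + ωₙ².
ωₙ² = 15, so ωₙ = √15 ≈ 3.873 rad/s.
2ζωₙ = 4, so ζ = 4/(2·√15) ≈ 0.5164.
With ζ = 0.5164 the response is underdamped.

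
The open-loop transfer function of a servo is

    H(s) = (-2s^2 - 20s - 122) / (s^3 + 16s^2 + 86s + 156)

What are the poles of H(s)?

The poles are the roots of the denominator s^3 + 16s^2 + 86s + 156 = 0.
Trying s = -6: the polynomial evaluates to 0, so (s + 6) is a factor.
Dividing out leaves s^2 + 10s + 26 = 0.
The quadratic formula then gives s = -5 ± 1j.

s = -5 + j, -5 - j, -6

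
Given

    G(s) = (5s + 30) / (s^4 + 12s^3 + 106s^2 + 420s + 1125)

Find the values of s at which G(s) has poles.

s = -3 + 4j, -3 - 4j, -3 + 6j, -3 - 6j

The poles are the roots of the denominator s^4 + 12s^3 + 106s^2 + 420s + 1125 = 0.
No real roots exist; factor into two real quadratics: (s^2 + 6s + 25)(s^2 + 6s + 45) = 0.
Each quadratic gives a conjugate pair via the quadratic formula.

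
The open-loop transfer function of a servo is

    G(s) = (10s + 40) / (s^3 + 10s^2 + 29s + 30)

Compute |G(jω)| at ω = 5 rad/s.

|G(j5)| ≈ 0.2899

Substitute s = j5: numerator = 40 + j50, denominator = -220 + j20.
|G(j5)| = |40 + j50| / |-220 + j20| = 64.031 / 220.91 ≈ 0.2899.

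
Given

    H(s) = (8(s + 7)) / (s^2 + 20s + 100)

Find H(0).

H(0) = 14/25 ≈ 0.5600

Set s = 0: H(0) = (56) / (100) = 14/25.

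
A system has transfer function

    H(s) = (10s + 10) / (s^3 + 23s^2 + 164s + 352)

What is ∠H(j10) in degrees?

At s = j10: numerator = 10 + j100, denominator = -1948 + j640.
∠H = ∠num − ∠den = 84.289° − (161.81°) = -77.52°.

∠H(j10) ≈ -77.52°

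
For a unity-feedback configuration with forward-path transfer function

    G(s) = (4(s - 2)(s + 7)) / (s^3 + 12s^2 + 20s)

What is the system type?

Type 1

The denominator has 1 factor of s at the origin (free integrator), so this is a Type 1 system.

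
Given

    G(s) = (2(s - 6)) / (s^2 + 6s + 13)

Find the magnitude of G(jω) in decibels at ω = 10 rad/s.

Substitute s = j10: numerator = -12 + j20, denominator = -87 + j60.
|G(j10)| = |-12 + j20| / |-87 + j60| = 23.324 / 105.68 ≈ 0.2207.
In decibels: 20·log₁₀(0.2207) ≈ -13.1 dB.

|G(j10)|_dB ≈ -13.1 dB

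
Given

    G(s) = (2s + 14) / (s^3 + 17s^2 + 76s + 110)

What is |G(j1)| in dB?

|G(j1)|_dB ≈ -18.5 dB

Substitute s = j1: numerator = 14 + j2, denominator = 93 + j75.
|G(j1)| = |14 + j2| / |93 + j75| = 14.142 / 119.47 ≈ 0.1184.
In decibels: 20·log₁₀(0.1184) ≈ -18.5 dB.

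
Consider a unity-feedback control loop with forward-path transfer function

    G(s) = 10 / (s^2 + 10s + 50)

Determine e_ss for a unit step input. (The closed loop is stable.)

G(s) has no poles at the origin.
This is a Type 0 system. Kp = lim_{s→0} G(s) = 10/50 = 1/5.
e_ss = 1/(1 + Kp) = 1/(1 + 1/5) = 5/6 ≈ 0.8333.

e_ss = 0.8333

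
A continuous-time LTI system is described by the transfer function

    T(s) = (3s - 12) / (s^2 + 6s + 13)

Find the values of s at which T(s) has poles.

The poles are the roots of the denominator s^2 + 6s + 13 = 0.
Using the quadratic formula: s = (-6 ± √(-16))/2 = -3 ± 2j.

s = -3 + 2j, -3 - 2j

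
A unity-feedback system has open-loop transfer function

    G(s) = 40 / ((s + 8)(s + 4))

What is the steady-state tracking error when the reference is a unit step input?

e_ss = 0.4444

G(s) has no poles at the origin.
This is a Type 0 system. Kp = lim_{s→0} G(s) = 40/32 = 5/4.
e_ss = 1/(1 + Kp) = 1/(1 + 5/4) = 4/9 ≈ 0.4444.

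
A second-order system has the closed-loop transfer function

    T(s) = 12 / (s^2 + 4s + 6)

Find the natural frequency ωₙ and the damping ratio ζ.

Compare the denominator to the standard form s^2 + 2ζωₙs + ωₙ².
ωₙ² = 6, so ωₙ = √6 ≈ 2.449 rad/s.
2ζωₙ = 4, so ζ = 4/(2·√6) ≈ 0.8165.

ωₙ ≈ 2.449 rad/s, ζ ≈ 0.8165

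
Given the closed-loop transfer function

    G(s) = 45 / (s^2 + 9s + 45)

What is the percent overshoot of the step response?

%OS ≈ 5.83%

Comparing s^2 + 9s + 45 to s^2 + 2ζωₙs + ωₙ²: ωₙ = √45 ≈ 6.708 rad/s and ζ = 9/(2·√45) ≈ 0.6708.
%OS = 100·exp(−πζ/√(1−ζ²)) = 100·exp(−π·0.6708/√(1−0.6708²)) ≈ 5.83%.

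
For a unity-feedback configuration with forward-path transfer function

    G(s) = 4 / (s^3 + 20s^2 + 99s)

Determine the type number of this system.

Type 1

Factor s from the denominator: s^3 + 20s^2 + 99s = s·(s^2 + 20s + 99).
There is 1 pole at the origin, so the system is Type 1.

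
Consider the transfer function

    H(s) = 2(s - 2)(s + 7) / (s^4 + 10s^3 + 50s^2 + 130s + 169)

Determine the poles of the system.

s = -2 ± 3j, -3 ± 2j

The poles are the roots of the denominator s^4 + 10s^3 + 50s^2 + 130s + 169 = 0.
No real roots exist; factor into two real quadratics: (s^2 + 4s + 13)(s^2 + 6s + 13) = 0.
Each quadratic gives a conjugate pair via the quadratic formula.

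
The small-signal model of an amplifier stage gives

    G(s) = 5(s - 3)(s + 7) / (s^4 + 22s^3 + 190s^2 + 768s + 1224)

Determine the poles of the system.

The poles are the roots of the denominator s^4 + 22s^3 + 190s^2 + 768s + 1224 = 0.
Trying s = -6: the polynomial evaluates to 0, so (s + 6) is a factor.
Dividing out leaves s^3 + 16s^2 + 94s + 204 = 0.
This factors further as (s^2 + 10s + 34)(s + 6) = 0.

s = -5 + 3j, -5 - 3j, -6, -6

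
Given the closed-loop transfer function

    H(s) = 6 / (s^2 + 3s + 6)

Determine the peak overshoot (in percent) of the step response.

%OS ≈ 8.77%

Comparing s^2 + 3s + 6 to s^2 + 2ζωₙs + ωₙ²: ωₙ = √6 ≈ 2.449 rad/s and ζ = 3/(2·√6) ≈ 0.6124.
%OS = 100·exp(−πζ/√(1−ζ²)) = 100·exp(−π·0.6124/√(1−0.6124²)) ≈ 8.77%.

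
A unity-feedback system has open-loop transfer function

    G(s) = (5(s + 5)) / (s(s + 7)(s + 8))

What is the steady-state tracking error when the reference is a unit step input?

e_ss = 0

G(s) has one pole at the origin.
This is a Type 1 system; for a step input the steady-state error is zero.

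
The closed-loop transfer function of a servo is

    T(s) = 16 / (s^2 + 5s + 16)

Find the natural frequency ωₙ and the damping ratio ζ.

Compare the denominator to the standard form s^2 + 2ζωₙs + ωₙ².
ωₙ² = 16, so ωₙ = 4 rad/s.
2ζωₙ = 5, so ζ = 5/(2·4) = 0.625.
With ζ = 0.625 the response is underdamped.

ωₙ = 4 rad/s, ζ = 0.625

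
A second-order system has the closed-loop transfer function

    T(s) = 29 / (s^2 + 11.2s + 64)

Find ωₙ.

Compare the denominator to the standard form s^2 + 2ζωₙs + ωₙ².
ωₙ² = 64, so ωₙ = 8 rad/s.

ωₙ = 8 rad/s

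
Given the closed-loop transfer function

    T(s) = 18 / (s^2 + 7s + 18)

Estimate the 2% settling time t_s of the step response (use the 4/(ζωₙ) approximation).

Comparing s^2 + 7s + 18 to s^2 + 2ζωₙs + ωₙ²: ωₙ = √18 ≈ 4.243 rad/s and ζ = 7/(2·√18) ≈ 0.8250.
ζωₙ = 7/2 = 3.5, so t_s ≈ 4/(ζωₙ) = 4/3.5 ≈ 1.143 s.

t_s ≈ 1.143 s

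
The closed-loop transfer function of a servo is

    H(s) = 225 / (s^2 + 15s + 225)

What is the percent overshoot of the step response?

%OS ≈ 16.3%

Comparing s^2 + 15s + 225 to s^2 + 2ζωₙs + ωₙ²: ωₙ = 15 rad/s and ζ = 15/(2·15) = 0.5.
%OS = 100·exp(−πζ/√(1−ζ²)) = 100·exp(−π·0.5/√(1−0.5²)) ≈ 16.3%.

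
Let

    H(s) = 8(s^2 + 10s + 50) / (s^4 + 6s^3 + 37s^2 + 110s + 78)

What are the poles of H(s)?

The poles are the roots of the denominator s^4 + 6s^3 + 37s^2 + 110s + 78 = 0.
Trying s = -3: the polynomial evaluates to 0, so (s + 3) is a factor.
Dividing out leaves s^3 + 3s^2 + 28s + 26 = 0.
This factors further as (s + 1)(s^2 + 2s + 26) = 0.

s = -3, -1, -1 + 5j, -1 - 5j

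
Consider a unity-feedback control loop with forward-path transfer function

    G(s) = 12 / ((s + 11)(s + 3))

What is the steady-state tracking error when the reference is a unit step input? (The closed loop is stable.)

G(s) has no poles at the origin.
This is a Type 0 system. Kp = lim_{s→0} G(s) = 12/33 = 4/11.
e_ss = 1/(1 + Kp) = 1/(1 + 4/11) = 11/15 ≈ 0.7333.

e_ss = 0.7333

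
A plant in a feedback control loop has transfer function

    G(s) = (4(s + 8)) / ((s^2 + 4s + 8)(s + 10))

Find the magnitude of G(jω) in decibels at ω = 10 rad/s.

Substitute s = j10: numerator = 32 + j40, denominator = -1320 - j520.
|G(j10)| = |32 + j40| / |-1320 - j520| = 51.225 / 1418.7 ≈ 0.03611.
In decibels: 20·log₁₀(0.03611) ≈ -28.8 dB.

|G(j10)|_dB ≈ -28.8 dB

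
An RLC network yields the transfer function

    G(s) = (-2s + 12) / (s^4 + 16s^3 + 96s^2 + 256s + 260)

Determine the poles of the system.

The poles are the roots of the denominator s^4 + 16s^3 + 96s^2 + 256s + 260 = 0.
No real roots exist; factor into two real quadratics: (s^2 + 6s + 10)(s^2 + 10s + 26) = 0.
Each quadratic gives a conjugate pair via the quadratic formula.

s = -3 + j, -3 - j, -5 + j, -5 - j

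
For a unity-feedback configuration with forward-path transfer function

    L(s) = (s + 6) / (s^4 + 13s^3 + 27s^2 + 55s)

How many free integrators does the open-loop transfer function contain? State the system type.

Type 1

Factor s from the denominator: s^4 + 13s^3 + 27s^2 + 55s = s·(s^3 + 13s^2 + 27s + 55).
There is 1 pole at the origin, so the system is Type 1.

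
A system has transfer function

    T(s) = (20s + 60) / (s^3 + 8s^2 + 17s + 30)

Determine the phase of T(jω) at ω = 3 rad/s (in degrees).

At s = j3: numerator = 60 + j60, denominator = -42 + j24.
∠T = ∠num − ∠den = 45° − (150.26°) = -105.3°.

∠T(j3) ≈ -105.3°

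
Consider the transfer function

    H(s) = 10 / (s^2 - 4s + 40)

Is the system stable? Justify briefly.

The poles can be read from the denominator factors: s = 2 + 6j, 2 - 6j.
Since the pole(s) at s = 2 ± 6j lie in the right half-plane, the system is unstable.

unstable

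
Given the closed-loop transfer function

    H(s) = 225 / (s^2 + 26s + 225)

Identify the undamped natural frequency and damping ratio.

ωₙ = 15 rad/s, ζ ≈ 0.8667

Compare the denominator to the standard form s^2 + 2ζωₙs + ωₙ².
ωₙ² = 225, so ωₙ = 15 rad/s.
2ζωₙ = 26, so ζ = 26/(2·15) ≈ 0.8667.
With ζ = 0.8667 the response is underdamped.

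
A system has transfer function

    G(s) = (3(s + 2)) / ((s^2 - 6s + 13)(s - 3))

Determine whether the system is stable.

The poles can be read from the denominator factors: s = 3 ± 2j, 3.
Since the pole(s) at s = 3 ± 2j, 3 lie in the right half-plane, the system is unstable.

unstable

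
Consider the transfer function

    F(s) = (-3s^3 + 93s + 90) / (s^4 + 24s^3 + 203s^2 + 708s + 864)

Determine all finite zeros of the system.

s = -5, 6, -1

Set the numerator to zero: -3s^3 + 93s + 90 = 0, i.e. -3·(s^3 - 31s - 30) = 0.
Factoring: (s + 5)(s - 6)(s + 1) = 0.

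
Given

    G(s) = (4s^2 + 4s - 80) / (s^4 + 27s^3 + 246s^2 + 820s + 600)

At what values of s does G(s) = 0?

Set the numerator to zero: 4s^2 + 4s - 80 = 0, i.e. 4·(s^2 + s - 20) = 0.
Factoring: (s + 5)(s - 4) = 0.

s = -5, 4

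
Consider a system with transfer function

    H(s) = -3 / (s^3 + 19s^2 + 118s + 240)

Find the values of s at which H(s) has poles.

s = -6, -5, -8

The poles are the roots of the denominator s^3 + 19s^2 + 118s + 240 = 0.
Trying s = -6: the polynomial evaluates to 0, so (s + 6) is a factor.
Dividing out leaves s^2 + 13s + 40 = 0.
Factoring the quadratic: (s + 5)(s + 8) = 0.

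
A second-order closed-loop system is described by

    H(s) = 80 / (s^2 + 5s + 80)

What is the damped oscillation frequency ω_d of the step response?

Comparing s^2 + 5s + 80 to s^2 + 2ζωₙs + ωₙ²: ωₙ = √80 ≈ 8.944 rad/s and ζ = 5/(2·√80) ≈ 0.2795.
ζωₙ = 5/2 = 2.5, so ω_d = ωₙ√(1−ζ²) = √(ωₙ² − (ζωₙ)²) = √(80 − 2.5²) = √73.75 ≈ 8.588 rad/s.

ω_d ≈ 8.588 rad/s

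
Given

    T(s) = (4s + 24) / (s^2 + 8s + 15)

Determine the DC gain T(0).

Set s = 0: T(0) = (24) / (15) = 8/5.

T(0) = 8/5 ≈ 1.600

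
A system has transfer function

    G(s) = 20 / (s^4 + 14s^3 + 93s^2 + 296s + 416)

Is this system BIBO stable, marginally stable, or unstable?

The denominator s^4 + 14s^3 + 93s^2 + 296s + 416 factors as (s^2 + 6s + 13)(s^2 + 8s + 32), giving poles at s = -3 + 2j, -3 - 2j, -4 + 4j, -4 - 4j.
Since all poles lie strictly in the left half-plane, the system is stable.

stable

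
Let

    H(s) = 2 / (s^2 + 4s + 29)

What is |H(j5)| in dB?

Substitute s = j5: numerator = 2, denominator = 4 + j20.
|H(j5)| = |2| / |4 + j20| = 2 / 20.396 ≈ 0.09806.
In decibels: 20·log₁₀(0.09806) ≈ -20.2 dB.

|H(j5)|_dB ≈ -20.2 dB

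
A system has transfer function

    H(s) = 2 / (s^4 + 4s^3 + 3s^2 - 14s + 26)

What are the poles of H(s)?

s = 1 ± j, -3 ± 2j

The poles are the roots of the denominator s^4 + 4s^3 + 3s^2 - 14s + 26 = 0.
No real roots exist; factor into two real quadratics: (s^2 - 2s + 2)(s^2 + 6s + 13) = 0.
Each quadratic gives a conjugate pair via the quadratic formula.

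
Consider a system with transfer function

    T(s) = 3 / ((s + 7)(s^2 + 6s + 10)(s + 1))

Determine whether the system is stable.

stable

The poles can be read from the denominator factors: s = -7, -3 + j, -3 - j, -1.
Since all poles lie strictly in the left half-plane, the system is stable.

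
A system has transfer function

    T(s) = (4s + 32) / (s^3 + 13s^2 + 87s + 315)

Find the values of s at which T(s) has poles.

The poles are the roots of the denominator s^3 + 13s^2 + 87s + 315 = 0.
Trying s = -7: the polynomial evaluates to 0, so (s + 7) is a factor.
Dividing out leaves s^2 + 6s + 45 = 0.
The quadratic formula then gives s = -3 ± 6j.

s = -3 ± 6j, -7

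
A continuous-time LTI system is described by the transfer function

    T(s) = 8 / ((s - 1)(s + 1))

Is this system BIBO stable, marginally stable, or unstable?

The poles can be read from the denominator factors: s = 1, -1.
Since the pole(s) at s = 1 lie in the right half-plane, the system is unstable.

unstable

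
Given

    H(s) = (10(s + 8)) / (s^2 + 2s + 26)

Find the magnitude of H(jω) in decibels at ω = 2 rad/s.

|H(j2)|_dB ≈ 11.3 dB

Substitute s = j2: numerator = 80 + j20, denominator = 22 + j4.
|H(j2)| = |80 + j20| / |22 + j4| = 82.462 / 22.361 ≈ 3.688.
In decibels: 20·log₁₀(3.688) ≈ 11.3 dB.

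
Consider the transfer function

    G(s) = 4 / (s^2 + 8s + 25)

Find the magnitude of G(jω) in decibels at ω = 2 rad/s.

Substitute s = j2: numerator = 4, denominator = 21 + j16.
|G(j2)| = |4| / |21 + j16| = 4 / 26.401 ≈ 0.1515.
In decibels: 20·log₁₀(0.1515) ≈ -16.4 dB.

|G(j2)|_dB ≈ -16.4 dB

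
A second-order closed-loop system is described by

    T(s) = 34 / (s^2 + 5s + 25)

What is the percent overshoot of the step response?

Comparing s^2 + 5s + 25 to s^2 + 2ζωₙs + ωₙ²: ωₙ = 5 rad/s and ζ = 5/(2·5) = 0.5.
%OS = 100·exp(−πζ/√(1−ζ²)) = 100·exp(−π·0.5/√(1−0.5²)) ≈ 16.3%.

%OS ≈ 16.3%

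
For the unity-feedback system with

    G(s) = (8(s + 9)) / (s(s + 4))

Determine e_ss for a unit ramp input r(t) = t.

e_ss = 0.05556

G(s) has one pole at the origin.
This is a Type 1 system. Kv = lim_{s→0} s·G(s) = 72/4 = 18.
e_ss = 1/Kv = 1/(18) = 1/18 ≈ 0.05556.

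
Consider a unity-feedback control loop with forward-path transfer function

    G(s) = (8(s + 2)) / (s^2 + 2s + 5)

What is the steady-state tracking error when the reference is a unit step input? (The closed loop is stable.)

G(s) has no poles at the origin.
This is a Type 0 system. Kp = lim_{s→0} G(s) = 16/5.
e_ss = 1/(1 + Kp) = 1/(1 + 16/5) = 5/21 ≈ 0.2381.

e_ss = 0.2381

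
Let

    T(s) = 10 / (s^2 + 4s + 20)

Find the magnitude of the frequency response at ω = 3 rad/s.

Substitute s = j3: numerator = 10, denominator = 11 + j12.
|T(j3)| = |10| / |11 + j12| = 10 / 16.279 ≈ 0.6143.

|T(j3)| ≈ 0.6143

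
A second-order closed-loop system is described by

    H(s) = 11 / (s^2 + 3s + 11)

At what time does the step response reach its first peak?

Comparing s^2 + 3s + 11 to s^2 + 2ζωₙs + ωₙ²: ωₙ = √11 ≈ 3.317 rad/s and ζ = 3/(2·√11) ≈ 0.4523.
ζωₙ = 3/2 = 1.5, so ω_d = ωₙ√(1−ζ²) = √(ωₙ² − (ζωₙ)²) = √(11 − 1.5²) = √8.75 ≈ 2.958 rad/s.
t_p = π/ω_d = π/2.958 ≈ 1.062 s.

t_p ≈ 1.062 s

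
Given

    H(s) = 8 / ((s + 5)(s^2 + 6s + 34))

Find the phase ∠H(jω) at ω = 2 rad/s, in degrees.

At s = j2: numerator = 8, denominator = 126 + j120.
∠H = ∠num − ∠den = 0° − (43.603°) = -43.60°.

∠H(j2) ≈ -43.60°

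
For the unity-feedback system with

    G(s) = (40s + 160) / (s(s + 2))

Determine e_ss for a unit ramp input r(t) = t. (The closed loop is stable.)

e_ss = 0.01250

G(s) has one pole at the origin.
This is a Type 1 system. Kv = lim_{s→0} s·G(s) = 160/2 = 80.
e_ss = 1/Kv = 1/(80) = 1/80 ≈ 0.01250.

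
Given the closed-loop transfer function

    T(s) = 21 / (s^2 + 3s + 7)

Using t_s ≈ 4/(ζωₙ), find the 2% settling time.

Comparing s^2 + 3s + 7 to s^2 + 2ζωₙs + ωₙ²: ωₙ = √7 ≈ 2.646 rad/s and ζ = 3/(2·√7) ≈ 0.5669.
ζωₙ = 3/2 = 1.5, so t_s ≈ 4/(ζωₙ) = 4/1.5 ≈ 2.667 s.

t_s ≈ 2.667 s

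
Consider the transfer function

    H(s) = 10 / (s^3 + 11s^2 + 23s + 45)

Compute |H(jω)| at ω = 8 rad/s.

|H(j8)| ≈ 0.01358

Substitute s = j8: numerator = 10, denominator = -659 - j328.
|H(j8)| = |10| / |-659 - j328| = 10 / 736.11 ≈ 0.01358.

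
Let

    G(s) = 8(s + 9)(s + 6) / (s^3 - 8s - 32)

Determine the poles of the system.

The poles are the roots of the denominator s^3 - 8s - 32 = 0.
Trying s = 4: the polynomial evaluates to 0, so (s - 4) is a factor.
Dividing out leaves s^2 + 4s + 8 = 0.
The quadratic formula then gives s = -2 ± 2j.

s = -2 ± 2j, 4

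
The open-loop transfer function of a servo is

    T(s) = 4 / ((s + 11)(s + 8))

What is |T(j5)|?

Substitute s = j5: numerator = 4, denominator = 63 + j95.
|T(j5)| = |4| / |63 + j95| = 4 / 113.99 ≈ 0.03509.

|T(j5)| ≈ 0.03509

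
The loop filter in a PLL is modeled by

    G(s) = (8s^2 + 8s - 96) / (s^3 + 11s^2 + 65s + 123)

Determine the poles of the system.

s = -4 + 5j, -4 - 5j, -3

The poles are the roots of the denominator s^3 + 11s^2 + 65s + 123 = 0.
Trying s = -3: the polynomial evaluates to 0, so (s + 3) is a factor.
Dividing out leaves s^2 + 8s + 41 = 0.
The quadratic formula then gives s = -4 ± 5j.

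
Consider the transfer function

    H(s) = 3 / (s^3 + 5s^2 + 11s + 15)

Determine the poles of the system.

s = -1 + 2j, -1 - 2j, -3

The poles are the roots of the denominator s^3 + 5s^2 + 11s + 15 = 0.
Trying s = -3: the polynomial evaluates to 0, so (s + 3) is a factor.
Dividing out leaves s^2 + 2s + 5 = 0.
The quadratic formula then gives s = -1 ± 2j.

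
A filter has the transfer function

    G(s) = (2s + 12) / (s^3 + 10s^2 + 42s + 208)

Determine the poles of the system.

The poles are the roots of the denominator s^3 + 10s^2 + 42s + 208 = 0.
Trying s = -8: the polynomial evaluates to 0, so (s + 8) is a factor.
Dividing out leaves s^2 + 2s + 26 = 0.
The quadratic formula then gives s = -1 ± 5j.

s = -8, -1 + 5j, -1 - 5j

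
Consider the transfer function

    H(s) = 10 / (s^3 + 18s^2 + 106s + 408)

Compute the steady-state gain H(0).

Set s = 0: H(0) = (10) / (408) = 5/204.

H(0) = 5/204 ≈ 0.02451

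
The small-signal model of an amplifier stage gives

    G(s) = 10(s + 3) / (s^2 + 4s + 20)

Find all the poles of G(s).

The poles are the roots of the denominator s^2 + 4s + 20 = 0.
Using the quadratic formula: s = (-4 ± √(-64))/2 = -2 ± 4j.

s = -2 ± 4j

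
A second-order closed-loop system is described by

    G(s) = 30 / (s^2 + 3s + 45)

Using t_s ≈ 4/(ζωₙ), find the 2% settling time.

t_s ≈ 2.667 s

Comparing s^2 + 3s + 45 to s^2 + 2ζωₙs + ωₙ²: ωₙ = √45 ≈ 6.708 rad/s and ζ = 3/(2·√45) ≈ 0.2236.
ζωₙ = 3/2 = 1.5, so t_s ≈ 4/(ζωₙ) = 4/1.5 ≈ 2.667 s.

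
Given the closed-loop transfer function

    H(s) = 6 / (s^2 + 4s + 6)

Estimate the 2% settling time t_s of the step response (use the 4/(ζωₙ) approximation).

Comparing s^2 + 4s + 6 to s^2 + 2ζωₙs + ωₙ²: ωₙ = √6 ≈ 2.449 rad/s and ζ = 4/(2·√6) ≈ 0.8165.
ζωₙ = 4/2 = 2, so t_s ≈ 4/(ζωₙ) = 4/2 = 2 s.

t_s ≈ 2 s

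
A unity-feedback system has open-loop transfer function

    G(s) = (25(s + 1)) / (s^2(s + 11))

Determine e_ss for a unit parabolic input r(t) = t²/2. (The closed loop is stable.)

e_ss = 0.4400

G(s) has 2 poles at the origin.
This is a Type 2 system. Ka = lim_{s→0} s^2·G(s) = 25/11.
e_ss = 1/Ka = 1/(25/11) = 11/25 ≈ 0.4400.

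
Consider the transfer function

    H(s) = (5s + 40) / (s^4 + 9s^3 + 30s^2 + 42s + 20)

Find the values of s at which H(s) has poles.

s = -3 + j, -3 - j, -2, -1

The poles are the roots of the denominator s^4 + 9s^3 + 30s^2 + 42s + 20 = 0.
Trying s = -2: the polynomial evaluates to 0, so (s + 2) is a factor.
Dividing out leaves s^3 + 7s^2 + 16s + 10 = 0.
This factors further as (s^2 + 6s + 10)(s + 1) = 0.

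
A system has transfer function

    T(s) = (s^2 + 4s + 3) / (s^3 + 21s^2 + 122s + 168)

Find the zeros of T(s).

Set the numerator to zero: s^2 + 4s + 3 = 0.
Factoring: (s + 3)(s + 1) = 0.

s = -3, -1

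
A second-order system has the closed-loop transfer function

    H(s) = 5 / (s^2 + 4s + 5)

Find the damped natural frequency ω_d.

ω_d = 1 rad/s

Comparing s^2 + 4s + 5 to s^2 + 2ζωₙs + ωₙ²: ωₙ = √5 ≈ 2.236 rad/s and ζ = 4/(2·√5) ≈ 0.8944.
ζωₙ = 4/2 = 2, so ω_d = ωₙ√(1−ζ²) = √(ωₙ² − (ζωₙ)²) = √(5 − 2²) = √1 = 1 rad/s.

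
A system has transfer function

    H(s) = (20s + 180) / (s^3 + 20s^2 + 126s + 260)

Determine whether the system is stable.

The denominator s^3 + 20s^2 + 126s + 260 factors as (s + 10)(s^2 + 10s + 26), giving poles at s = -10, -5 + j, -5 - j.
Since all poles lie strictly in the left half-plane, the system is stable.

stable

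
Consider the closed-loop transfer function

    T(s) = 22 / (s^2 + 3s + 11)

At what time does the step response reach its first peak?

t_p ≈ 1.062 s

Comparing s^2 + 3s + 11 to s^2 + 2ζωₙs + ωₙ²: ωₙ = √11 ≈ 3.317 rad/s and ζ = 3/(2·√11) ≈ 0.4523.
ζωₙ = 3/2 = 1.5, so ω_d = ωₙ√(1−ζ²) = √(ωₙ² − (ζωₙ)²) = √(11 − 1.5²) = √8.75 ≈ 2.958 rad/s.
t_p = π/ω_d = π/2.958 ≈ 1.062 s.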